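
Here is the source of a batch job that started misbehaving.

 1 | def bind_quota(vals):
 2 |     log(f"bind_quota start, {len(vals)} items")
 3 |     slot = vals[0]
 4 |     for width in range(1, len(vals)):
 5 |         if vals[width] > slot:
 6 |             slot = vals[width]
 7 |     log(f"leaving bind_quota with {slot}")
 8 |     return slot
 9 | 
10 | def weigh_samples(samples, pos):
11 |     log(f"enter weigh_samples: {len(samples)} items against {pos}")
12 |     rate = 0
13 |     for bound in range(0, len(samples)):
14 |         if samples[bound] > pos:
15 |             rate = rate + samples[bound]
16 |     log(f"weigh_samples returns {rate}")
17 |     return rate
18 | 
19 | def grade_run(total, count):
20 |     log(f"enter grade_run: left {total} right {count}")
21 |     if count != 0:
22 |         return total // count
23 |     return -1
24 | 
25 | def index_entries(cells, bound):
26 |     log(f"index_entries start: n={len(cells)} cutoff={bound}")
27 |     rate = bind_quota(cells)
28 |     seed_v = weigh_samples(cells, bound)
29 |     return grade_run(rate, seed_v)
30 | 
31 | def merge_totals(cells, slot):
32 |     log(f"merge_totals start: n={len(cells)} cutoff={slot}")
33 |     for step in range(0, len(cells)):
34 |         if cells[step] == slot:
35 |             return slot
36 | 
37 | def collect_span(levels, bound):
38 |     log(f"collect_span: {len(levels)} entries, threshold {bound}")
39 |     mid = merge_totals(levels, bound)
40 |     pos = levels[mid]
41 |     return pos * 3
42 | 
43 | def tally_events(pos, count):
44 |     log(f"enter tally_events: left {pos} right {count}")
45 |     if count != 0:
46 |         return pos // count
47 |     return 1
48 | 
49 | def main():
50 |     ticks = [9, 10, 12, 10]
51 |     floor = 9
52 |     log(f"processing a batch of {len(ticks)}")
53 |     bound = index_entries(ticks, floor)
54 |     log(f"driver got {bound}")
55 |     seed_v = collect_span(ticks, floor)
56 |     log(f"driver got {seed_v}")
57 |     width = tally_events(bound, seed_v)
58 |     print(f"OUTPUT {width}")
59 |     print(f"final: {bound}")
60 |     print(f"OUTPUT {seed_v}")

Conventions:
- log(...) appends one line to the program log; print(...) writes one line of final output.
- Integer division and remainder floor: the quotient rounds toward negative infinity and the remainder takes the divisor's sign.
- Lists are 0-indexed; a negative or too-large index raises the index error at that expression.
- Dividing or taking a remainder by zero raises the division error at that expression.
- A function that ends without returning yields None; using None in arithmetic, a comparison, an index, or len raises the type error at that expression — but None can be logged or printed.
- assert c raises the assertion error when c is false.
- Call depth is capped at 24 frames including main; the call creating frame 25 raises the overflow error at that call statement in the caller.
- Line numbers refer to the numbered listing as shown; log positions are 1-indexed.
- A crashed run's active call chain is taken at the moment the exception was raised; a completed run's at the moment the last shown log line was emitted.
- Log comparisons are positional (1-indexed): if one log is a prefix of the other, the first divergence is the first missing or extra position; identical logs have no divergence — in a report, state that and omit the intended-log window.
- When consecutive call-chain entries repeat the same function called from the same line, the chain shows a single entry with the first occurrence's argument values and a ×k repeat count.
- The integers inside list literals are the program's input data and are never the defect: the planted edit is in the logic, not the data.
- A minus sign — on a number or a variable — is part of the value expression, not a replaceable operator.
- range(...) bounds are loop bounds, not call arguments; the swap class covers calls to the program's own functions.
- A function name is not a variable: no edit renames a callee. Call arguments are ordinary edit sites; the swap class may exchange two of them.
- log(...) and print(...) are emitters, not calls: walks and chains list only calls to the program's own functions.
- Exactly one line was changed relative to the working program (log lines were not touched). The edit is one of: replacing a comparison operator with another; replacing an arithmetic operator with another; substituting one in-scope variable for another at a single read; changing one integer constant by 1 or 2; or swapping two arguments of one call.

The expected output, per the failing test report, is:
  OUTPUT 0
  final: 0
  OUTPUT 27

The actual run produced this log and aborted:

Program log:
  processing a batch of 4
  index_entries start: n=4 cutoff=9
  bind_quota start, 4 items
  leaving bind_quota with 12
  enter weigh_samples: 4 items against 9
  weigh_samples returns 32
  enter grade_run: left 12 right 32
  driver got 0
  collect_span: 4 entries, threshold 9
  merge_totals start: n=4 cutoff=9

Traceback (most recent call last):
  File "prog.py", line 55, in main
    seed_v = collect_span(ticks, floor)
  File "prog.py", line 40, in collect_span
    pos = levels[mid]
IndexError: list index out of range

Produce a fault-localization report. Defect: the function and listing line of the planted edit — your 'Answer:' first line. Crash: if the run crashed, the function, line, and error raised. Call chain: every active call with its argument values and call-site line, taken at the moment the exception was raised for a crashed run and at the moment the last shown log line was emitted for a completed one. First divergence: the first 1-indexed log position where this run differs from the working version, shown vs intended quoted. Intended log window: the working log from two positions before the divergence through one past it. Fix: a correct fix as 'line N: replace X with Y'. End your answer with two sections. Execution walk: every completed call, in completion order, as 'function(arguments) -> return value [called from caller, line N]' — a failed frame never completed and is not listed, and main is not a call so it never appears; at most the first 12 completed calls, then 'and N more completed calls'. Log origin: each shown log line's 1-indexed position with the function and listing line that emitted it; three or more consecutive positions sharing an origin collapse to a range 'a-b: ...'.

Answer: the defect is in merge_totals at line 35.
Key fact: A complete run would log 'driver got 27' next, but this one stopped at 10 lines.
Crash: collect_span, line 40, IndexError.
Call chain: main -> collect_span([9, 10, 12, 10], 9) (called at line 55).
First divergence: position 11; the shown log stops at 10 lines while the working version next logs 'driver got 27'.
Intended log window:
  9: collect_span: 4 entries, threshold 9
  10: merge_totals start: n=4 cutoff=9
  11: driver got 27
  12: enter tally_events: left 0 right 27
Execution walk:
  bind_quota([9, 10, 12, 10]) -> 12  [called from index_entries, line 27]
  weigh_samples([9, 10, 12, 10], 9) -> 32  [called from index_entries, line 28]
  grade_run(12, 32) -> 0  [called from index_entries, line 29]
  index_entries([9, 10, 12, 10], 9) -> 0  [called from main, line 53]
  merge_totals([9, 10, 12, 10], 9) -> 9  [called from collect_span, line 39]
Log origin:
  1: from main, line 52
  2: from index_entries, line 26
  3: from bind_quota, line 2
  4: from bind_quota, line 7
  5: from weigh_samples, line 11
  6: from weigh_samples, line 16
  7: from grade_run, line 20
  8: from main, line 54
  9: from collect_span, line 38
  10: from merge_totals, line 32
A correct fix: line 35: replace `slot` with `step`.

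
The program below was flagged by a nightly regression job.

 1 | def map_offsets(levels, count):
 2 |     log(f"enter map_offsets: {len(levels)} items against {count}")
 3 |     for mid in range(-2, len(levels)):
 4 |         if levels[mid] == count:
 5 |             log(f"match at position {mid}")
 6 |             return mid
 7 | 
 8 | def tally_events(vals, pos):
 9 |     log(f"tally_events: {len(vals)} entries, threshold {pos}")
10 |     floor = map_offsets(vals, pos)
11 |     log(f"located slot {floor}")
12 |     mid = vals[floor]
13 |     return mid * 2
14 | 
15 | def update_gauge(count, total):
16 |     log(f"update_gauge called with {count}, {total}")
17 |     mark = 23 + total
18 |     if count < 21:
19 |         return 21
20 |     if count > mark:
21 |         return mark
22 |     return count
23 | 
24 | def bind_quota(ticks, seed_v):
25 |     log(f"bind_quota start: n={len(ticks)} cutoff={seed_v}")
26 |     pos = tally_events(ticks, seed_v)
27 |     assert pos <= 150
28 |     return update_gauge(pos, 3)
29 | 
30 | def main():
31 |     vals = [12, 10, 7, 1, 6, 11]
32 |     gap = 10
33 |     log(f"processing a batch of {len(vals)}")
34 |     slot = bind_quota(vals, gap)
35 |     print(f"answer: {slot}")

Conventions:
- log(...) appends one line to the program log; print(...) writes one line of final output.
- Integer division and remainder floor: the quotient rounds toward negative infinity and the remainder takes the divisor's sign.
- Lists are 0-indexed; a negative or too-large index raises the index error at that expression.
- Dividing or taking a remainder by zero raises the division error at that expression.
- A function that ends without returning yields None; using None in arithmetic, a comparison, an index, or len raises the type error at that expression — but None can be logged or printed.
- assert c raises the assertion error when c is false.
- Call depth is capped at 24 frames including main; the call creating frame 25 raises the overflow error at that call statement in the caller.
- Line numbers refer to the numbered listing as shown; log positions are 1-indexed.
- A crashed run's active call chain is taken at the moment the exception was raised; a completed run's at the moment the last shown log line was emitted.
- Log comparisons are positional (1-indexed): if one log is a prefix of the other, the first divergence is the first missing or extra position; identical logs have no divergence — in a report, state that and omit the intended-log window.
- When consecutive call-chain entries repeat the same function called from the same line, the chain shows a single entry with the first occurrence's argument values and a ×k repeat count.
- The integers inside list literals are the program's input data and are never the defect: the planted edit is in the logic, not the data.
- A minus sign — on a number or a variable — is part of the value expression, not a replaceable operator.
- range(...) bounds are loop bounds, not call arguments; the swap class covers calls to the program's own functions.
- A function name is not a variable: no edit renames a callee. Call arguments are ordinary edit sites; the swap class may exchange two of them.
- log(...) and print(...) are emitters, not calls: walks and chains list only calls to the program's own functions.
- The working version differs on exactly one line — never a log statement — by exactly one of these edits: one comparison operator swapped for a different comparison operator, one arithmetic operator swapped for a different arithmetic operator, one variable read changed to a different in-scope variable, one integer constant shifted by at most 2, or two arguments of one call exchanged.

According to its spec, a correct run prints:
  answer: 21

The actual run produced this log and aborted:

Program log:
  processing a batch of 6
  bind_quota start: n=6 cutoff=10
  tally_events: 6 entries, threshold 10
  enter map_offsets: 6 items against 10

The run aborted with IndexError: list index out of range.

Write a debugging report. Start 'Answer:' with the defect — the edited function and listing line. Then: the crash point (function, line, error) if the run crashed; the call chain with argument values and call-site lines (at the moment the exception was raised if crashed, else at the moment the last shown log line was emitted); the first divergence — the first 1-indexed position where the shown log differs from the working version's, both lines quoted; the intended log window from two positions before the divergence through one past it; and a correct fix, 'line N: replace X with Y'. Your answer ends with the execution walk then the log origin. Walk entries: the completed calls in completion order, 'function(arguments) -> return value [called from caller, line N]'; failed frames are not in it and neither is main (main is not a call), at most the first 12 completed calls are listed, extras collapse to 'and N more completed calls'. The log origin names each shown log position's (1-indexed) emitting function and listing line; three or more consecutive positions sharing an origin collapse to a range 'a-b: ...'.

Answer: the defect is in map_offsets at line 3.
The tell: The shown log is a 4-line prefix of the intended one, whose next entry is 'match at position 1'.
Crash: map_offsets, line 4, IndexError.
Call chain: main -> bind_quota([12, 10, 7, 1, 6, 11], 10) (called at line 34) -> tally_events([12, 10, 7, 1, 6, 11], 10) (called at line 26) -> map_offsets([12, 10, 7, 1, 6, 11], 10) (called at line 10).
First divergence: position 5; the shown log stops at 4 lines while the working version next logs 'match at position 1'.
Intended log window:
  3: tally_events: 6 entries, threshold 10
  4: enter map_offsets: 6 items against 10
  5: match at position 1
  6: located slot 1
Execution walk:
  (no call completed)
Log origins:
  1: from main, line 33
  2: from bind_quota, line 25
  3: from tally_events, line 9
  4: from map_offsets, line 2
A correct fix: line 3: replace `-2` with `0`.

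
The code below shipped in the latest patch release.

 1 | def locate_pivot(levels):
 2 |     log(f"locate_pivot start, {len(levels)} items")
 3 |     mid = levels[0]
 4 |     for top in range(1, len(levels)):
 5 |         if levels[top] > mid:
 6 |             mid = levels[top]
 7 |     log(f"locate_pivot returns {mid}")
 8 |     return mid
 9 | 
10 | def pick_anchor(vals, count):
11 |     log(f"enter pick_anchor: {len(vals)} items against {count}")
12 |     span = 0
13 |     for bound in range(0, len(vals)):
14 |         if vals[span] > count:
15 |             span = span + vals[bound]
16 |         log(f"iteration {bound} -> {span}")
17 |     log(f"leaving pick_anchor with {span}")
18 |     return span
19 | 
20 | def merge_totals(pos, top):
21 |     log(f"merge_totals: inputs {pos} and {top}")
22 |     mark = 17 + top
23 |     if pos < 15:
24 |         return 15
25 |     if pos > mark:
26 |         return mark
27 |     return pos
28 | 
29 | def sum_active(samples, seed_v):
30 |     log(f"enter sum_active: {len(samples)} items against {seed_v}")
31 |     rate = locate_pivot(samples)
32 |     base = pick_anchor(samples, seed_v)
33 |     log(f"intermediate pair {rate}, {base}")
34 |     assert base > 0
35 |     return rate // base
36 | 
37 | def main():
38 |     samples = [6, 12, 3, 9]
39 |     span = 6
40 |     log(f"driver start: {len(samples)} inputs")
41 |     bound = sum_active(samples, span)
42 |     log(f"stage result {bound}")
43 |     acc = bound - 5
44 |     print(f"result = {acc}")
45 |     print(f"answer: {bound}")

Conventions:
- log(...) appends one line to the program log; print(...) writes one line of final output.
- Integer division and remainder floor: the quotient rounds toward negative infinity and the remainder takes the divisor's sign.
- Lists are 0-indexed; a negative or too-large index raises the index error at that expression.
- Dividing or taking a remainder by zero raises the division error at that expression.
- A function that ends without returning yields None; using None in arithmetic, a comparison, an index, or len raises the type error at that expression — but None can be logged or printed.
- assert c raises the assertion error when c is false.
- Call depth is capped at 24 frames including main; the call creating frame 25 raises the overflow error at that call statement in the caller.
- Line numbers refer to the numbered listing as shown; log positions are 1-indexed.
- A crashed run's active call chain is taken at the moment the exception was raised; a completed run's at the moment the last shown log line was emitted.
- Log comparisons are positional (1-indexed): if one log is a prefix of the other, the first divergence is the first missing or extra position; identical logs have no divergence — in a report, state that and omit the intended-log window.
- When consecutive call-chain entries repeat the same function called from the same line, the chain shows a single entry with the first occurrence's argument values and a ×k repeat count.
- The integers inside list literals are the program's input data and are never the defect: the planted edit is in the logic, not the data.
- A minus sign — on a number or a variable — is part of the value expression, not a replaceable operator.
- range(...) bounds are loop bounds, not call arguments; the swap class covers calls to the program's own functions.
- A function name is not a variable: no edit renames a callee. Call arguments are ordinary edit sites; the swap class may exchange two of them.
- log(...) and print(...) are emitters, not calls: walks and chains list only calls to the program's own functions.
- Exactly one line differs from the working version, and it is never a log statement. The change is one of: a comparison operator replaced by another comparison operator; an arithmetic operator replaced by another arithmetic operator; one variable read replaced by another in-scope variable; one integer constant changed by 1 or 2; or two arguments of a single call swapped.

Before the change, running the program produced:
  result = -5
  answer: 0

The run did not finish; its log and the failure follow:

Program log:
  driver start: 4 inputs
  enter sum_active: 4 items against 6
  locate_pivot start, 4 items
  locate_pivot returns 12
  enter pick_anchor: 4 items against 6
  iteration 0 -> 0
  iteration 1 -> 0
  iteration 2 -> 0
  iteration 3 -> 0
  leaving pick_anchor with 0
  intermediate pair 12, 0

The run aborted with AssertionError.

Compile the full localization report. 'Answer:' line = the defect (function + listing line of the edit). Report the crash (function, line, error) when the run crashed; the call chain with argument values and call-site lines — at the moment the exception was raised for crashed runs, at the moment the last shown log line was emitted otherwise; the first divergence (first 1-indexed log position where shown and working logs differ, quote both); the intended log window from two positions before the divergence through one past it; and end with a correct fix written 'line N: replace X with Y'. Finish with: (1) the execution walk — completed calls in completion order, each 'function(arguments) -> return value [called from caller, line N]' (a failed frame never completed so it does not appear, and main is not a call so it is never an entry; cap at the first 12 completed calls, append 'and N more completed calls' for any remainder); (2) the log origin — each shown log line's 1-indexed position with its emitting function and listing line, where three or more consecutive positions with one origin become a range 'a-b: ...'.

Answer: the defect is in pick_anchor at line 14.
Key observation: Log line 7 is where behavior first shows: 'iteration 1 -> 0' appears instead of 'iteration 1 -> 12'.
Crash: sum_active, line 34, AssertionError.
Call chain: main -> sum_active([6, 12, 3, 9], 6) (called at line 41).
First divergence: position 7 — the shown line 'iteration 1 -> 0' should read 'iteration 1 -> 12'.
Intended log window:
  5: enter pick_anchor: 4 items against 6
  6: iteration 0 -> 0
  7: iteration 1 -> 12
  8: iteration 2 -> 12
Execution walk:
  locate_pivot([6, 12, 3, 9]) -> 12  [called from sum_active, line 31]
  pick_anchor([6, 12, 3, 9], 6) -> 0  [called from sum_active, line 32]
Log origins:
  1: emitted by main (line 40)
  2: emitted by sum_active (line 30)
  3: emitted by locate_pivot (line 2)
  4: emitted by locate_pivot (line 7)
  5: emitted by pick_anchor (line 11)
  6-9: emitted by pick_anchor (line 16)
  10: emitted by pick_anchor (line 17)
  11: emitted by sum_active (line 33)
A correct fix: line 14: replace `span` with `bound`.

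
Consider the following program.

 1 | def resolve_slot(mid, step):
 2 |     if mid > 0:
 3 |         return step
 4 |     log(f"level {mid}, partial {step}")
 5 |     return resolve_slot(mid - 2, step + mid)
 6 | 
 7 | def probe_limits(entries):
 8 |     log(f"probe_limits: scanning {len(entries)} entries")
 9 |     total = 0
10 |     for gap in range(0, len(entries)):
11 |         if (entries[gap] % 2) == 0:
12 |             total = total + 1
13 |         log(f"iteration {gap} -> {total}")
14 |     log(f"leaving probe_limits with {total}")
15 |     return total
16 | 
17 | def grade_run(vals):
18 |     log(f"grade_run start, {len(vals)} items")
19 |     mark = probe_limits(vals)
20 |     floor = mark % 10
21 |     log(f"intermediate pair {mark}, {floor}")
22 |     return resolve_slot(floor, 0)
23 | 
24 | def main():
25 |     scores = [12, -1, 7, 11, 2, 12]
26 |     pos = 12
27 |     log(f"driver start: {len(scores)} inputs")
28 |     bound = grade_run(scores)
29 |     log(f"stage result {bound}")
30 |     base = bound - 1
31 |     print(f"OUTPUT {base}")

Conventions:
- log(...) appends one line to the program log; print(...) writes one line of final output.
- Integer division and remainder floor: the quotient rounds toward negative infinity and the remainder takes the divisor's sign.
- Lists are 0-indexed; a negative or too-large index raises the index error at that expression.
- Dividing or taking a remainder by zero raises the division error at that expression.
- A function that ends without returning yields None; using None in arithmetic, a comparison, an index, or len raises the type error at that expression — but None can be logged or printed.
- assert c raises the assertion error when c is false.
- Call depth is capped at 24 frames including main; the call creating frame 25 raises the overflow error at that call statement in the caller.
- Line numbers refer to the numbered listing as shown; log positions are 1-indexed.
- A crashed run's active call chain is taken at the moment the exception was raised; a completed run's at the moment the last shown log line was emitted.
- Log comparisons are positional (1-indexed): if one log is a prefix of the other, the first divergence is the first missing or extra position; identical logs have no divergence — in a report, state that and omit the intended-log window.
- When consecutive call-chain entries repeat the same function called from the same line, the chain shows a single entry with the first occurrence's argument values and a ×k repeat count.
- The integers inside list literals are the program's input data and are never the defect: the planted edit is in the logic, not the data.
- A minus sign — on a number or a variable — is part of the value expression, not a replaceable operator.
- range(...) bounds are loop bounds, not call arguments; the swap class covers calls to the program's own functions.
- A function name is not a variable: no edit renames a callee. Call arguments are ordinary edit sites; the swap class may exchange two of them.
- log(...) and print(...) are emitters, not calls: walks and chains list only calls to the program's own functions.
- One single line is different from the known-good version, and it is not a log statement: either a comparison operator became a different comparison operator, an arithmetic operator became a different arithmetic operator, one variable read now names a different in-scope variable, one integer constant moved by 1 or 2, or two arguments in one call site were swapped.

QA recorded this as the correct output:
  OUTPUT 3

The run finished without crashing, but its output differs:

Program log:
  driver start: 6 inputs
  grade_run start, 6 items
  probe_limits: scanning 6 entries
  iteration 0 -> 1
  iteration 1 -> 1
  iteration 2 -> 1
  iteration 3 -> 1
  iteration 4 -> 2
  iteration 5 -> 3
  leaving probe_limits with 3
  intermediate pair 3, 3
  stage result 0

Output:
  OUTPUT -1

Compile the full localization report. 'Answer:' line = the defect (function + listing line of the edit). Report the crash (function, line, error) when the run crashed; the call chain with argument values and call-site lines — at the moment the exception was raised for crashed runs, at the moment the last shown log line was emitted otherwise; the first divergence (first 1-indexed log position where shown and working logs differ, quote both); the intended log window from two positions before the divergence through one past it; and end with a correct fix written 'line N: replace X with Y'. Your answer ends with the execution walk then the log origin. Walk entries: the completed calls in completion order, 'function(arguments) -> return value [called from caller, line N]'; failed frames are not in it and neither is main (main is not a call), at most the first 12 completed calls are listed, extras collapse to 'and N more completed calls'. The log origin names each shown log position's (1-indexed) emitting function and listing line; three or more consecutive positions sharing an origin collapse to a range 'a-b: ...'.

Answer: the defect is in resolve_slot at line 2.
The tell: Position 12 is the first bad log line: 'stage result 0' should read 'level 3, partial 0'.
Call chain: main.
First divergence: position 12 — shown 'stage result 0', intended 'level 3, partial 0'.
Intended log window:
  10: leaving probe_limits with 3
  11: intermediate pair 3, 3
  12: level 3, partial 0
  13: level 1, partial 3
Execution walk:
  probe_limits([12, -1, 7, 11, 2, 12]) -> 3  [called from grade_run, line 19]
  resolve_slot(3, 0) -> 0  [called from grade_run, line 22]
  grade_run([12, -1, 7, 11, 2, 12]) -> 0  [called from main, line 28]
Origin of each log line:
  1: from main, line 27
  2: from grade_run, line 18
  3: from probe_limits, line 8
  4-9: from probe_limits, line 13
  10: from probe_limits, line 14
  11: from grade_run, line 21
  12: from main, line 29
A correct fix: line 2: replace `>` with `<=`.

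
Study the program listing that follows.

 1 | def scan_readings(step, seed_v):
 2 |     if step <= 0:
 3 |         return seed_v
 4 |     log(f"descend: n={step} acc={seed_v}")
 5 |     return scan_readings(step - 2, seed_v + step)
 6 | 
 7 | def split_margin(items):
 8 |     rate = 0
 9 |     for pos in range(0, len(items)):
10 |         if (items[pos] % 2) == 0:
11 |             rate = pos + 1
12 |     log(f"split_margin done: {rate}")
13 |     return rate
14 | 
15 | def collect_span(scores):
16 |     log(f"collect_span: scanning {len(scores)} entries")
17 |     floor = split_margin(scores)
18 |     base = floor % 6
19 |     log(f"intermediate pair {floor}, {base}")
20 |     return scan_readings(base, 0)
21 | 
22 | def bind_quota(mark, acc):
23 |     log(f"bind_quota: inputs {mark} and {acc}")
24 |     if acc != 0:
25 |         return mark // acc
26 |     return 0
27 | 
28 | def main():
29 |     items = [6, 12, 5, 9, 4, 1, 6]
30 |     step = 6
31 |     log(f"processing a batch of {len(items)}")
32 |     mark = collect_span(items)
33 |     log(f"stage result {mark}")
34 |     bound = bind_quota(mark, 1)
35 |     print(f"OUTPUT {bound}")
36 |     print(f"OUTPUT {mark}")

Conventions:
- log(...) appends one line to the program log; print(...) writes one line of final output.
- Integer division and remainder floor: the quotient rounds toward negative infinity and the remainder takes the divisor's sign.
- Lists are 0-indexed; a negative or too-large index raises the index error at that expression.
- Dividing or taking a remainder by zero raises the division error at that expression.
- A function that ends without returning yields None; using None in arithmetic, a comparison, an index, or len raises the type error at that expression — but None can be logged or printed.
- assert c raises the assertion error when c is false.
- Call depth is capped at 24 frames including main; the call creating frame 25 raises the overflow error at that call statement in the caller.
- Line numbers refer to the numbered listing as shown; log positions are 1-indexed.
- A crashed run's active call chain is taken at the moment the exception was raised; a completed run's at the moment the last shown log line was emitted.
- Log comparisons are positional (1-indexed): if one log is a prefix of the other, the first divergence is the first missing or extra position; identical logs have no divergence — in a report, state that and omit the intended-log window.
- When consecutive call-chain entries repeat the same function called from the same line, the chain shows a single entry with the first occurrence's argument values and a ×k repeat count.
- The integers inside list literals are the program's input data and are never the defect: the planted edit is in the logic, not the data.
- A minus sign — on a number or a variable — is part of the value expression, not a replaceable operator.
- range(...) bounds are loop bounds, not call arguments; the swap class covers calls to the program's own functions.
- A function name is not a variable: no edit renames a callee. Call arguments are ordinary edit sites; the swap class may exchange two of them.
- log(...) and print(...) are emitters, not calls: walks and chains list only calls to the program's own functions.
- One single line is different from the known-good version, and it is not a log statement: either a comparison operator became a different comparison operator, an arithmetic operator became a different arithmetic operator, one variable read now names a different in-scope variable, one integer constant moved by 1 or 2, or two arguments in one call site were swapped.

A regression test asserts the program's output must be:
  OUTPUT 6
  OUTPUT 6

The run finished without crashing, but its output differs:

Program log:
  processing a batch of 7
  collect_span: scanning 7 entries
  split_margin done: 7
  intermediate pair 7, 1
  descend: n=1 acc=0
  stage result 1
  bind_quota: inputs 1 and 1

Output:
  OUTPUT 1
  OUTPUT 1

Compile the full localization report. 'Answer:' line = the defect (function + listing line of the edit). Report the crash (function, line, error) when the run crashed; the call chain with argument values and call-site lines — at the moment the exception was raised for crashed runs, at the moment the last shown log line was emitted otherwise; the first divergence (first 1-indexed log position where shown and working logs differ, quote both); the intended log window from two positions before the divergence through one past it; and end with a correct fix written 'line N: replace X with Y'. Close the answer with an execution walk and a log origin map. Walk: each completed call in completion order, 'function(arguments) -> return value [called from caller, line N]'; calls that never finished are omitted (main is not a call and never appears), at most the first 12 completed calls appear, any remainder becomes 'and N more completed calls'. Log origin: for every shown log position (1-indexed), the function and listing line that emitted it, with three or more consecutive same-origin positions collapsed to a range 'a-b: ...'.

Answer: the defect is in split_margin at line 11.
Core observation: Log line 3 is where behavior first shows: 'split_margin done: 7' appears instead of 'split_margin done: 4'.
Call chain: main -> bind_quota(1, 1) (called at line 34).
First divergence: at position 3 the run shows 'split_margin done: 7' where the working version logs 'split_margin done: 4'.
Intended log window:
  1: processing a batch of 7
  2: collect_span: scanning 7 entries
  3: split_margin done: 4
  4: intermediate pair 4, 4
Execution walk:
  split_margin([6, 12, 5, 9, 4, 1, 6]) -> 7  [called from collect_span, line 17]
  scan_readings(-1, 1) -> 1  [called from scan_readings, line 5]
  scan_readings(1, 0) -> 1  [called from collect_span, line 20]
  collect_span([6, 12, 5, 9, 4, 1, 6]) -> 1  [called from main, line 32]
  bind_quota(1, 1) -> 1  [called from main, line 34]
Log line origins:
  1: emitted by main (line 31)
  2: emitted by collect_span (line 16)
  3: emitted by split_margin (line 12)
  4: emitted by collect_span (line 19)
  5: emitted by scan_readings (line 4)
  6: emitted by main (line 33)
  7: emitted by bind_quota (line 23)
A correct fix: line 11: replace `pos` with `rate`.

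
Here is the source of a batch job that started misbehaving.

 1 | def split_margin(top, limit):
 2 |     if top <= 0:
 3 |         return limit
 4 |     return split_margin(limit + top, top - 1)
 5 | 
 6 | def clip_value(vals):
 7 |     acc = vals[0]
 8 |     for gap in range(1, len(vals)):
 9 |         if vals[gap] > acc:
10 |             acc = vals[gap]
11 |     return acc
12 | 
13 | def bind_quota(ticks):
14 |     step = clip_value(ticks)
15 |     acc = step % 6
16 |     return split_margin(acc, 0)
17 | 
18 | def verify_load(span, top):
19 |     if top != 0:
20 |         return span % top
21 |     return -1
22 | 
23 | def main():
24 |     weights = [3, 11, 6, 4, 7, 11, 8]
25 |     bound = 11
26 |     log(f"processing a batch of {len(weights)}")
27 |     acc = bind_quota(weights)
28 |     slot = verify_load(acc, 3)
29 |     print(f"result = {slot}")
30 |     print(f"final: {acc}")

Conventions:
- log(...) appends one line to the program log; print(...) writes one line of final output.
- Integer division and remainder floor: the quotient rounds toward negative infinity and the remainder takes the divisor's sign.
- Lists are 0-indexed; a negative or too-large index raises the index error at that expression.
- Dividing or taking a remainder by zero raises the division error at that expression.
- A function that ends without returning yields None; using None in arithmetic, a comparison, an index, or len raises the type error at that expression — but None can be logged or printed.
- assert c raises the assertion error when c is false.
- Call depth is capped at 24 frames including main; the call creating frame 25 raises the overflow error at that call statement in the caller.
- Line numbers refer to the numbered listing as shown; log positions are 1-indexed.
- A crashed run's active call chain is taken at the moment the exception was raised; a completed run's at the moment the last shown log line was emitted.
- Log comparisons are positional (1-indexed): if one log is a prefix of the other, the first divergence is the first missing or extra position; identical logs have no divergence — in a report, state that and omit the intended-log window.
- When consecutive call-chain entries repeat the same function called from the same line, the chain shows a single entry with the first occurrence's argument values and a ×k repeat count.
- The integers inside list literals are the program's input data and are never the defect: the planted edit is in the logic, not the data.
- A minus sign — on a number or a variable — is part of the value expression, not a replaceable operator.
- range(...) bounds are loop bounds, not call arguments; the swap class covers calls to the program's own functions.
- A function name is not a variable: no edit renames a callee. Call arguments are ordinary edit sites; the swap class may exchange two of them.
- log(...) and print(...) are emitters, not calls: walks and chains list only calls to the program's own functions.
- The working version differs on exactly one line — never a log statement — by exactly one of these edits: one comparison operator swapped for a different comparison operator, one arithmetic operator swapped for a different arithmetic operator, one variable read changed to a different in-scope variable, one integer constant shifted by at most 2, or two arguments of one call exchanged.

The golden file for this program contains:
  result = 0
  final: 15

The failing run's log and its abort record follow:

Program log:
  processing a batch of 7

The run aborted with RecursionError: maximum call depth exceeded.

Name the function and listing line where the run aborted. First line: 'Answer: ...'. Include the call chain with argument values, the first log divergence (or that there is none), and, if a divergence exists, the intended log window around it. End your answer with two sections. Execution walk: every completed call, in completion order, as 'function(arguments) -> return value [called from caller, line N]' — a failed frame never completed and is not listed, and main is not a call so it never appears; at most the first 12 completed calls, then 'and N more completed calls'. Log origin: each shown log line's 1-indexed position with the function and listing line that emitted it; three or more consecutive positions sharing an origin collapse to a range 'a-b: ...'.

Answer: the error was raised in split_margin, line 4.
Core observation: Up to the failure, the log is exactly the working version's.
Call chain: main -> bind_quota([3, 11, 6, 4, 7, 11, 8]) (called at line 27) -> split_margin(5, 0) (called at line 16) -> split_margin(5, 4) (called at line 4) ×21.
First divergence: none (the log streams are identical).
Execution walk:
  clip_value([3, 11, 6, 4, 7, 11, 8]) -> 11  [called from bind_quota, line 14]
Origin of each log line:
  1: from main, line 26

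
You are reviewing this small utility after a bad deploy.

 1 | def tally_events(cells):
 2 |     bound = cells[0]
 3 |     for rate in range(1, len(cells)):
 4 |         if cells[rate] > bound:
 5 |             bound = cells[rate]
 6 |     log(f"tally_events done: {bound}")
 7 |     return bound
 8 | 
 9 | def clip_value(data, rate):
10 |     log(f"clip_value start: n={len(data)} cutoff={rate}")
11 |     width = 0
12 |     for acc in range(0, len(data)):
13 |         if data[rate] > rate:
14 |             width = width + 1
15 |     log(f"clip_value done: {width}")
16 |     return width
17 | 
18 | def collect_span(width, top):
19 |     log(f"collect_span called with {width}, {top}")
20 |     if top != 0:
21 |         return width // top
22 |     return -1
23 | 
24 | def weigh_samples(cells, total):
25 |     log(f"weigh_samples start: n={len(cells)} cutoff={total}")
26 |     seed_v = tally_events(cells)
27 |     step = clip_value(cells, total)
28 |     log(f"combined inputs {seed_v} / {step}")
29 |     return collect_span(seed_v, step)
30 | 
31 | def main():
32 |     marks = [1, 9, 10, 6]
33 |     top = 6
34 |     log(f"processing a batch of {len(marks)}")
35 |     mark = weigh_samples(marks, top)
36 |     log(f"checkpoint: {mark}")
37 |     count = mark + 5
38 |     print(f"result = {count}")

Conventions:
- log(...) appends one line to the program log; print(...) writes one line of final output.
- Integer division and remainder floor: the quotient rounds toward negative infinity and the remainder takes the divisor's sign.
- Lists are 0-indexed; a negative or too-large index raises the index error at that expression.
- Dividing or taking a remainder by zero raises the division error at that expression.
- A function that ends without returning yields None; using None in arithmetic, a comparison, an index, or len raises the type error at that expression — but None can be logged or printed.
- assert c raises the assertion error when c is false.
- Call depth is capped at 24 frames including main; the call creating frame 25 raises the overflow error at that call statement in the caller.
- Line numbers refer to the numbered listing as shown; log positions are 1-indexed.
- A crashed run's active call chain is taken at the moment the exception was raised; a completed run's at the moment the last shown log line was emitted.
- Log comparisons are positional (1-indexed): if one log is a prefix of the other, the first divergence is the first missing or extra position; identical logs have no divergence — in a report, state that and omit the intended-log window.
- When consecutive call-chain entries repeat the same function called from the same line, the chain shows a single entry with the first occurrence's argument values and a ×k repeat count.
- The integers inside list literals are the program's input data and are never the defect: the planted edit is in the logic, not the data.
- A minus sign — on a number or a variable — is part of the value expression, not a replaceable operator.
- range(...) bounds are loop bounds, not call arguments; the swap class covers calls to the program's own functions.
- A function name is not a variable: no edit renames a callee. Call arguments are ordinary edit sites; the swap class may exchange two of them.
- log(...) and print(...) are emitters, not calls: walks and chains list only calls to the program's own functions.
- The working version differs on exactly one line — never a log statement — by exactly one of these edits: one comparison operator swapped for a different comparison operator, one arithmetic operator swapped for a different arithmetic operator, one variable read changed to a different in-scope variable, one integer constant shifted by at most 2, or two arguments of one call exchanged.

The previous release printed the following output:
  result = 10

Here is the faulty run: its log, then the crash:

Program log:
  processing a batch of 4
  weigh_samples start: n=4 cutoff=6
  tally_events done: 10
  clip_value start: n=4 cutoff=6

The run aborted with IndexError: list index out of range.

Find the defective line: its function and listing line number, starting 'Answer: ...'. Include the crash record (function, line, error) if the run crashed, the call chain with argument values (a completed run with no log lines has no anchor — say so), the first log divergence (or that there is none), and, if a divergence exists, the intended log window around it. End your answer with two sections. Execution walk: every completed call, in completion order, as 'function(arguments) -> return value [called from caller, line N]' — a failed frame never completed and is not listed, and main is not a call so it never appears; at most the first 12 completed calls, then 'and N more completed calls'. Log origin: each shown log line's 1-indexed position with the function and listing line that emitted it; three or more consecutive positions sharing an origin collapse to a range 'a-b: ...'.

Answer: the defect is in clip_value at line 13.
Core observation: Only 4 log lines were emitted before the run died; the intended continuation was 'clip_value done: 2'.
Crash: clip_value, line 13, IndexError.
Call chain: main -> weigh_samples([1, 9, 10, 6], 6) (called at line 35) -> clip_value([1, 9, 10, 6], 6) (called at line 27).
First divergence: position 5 — the faulty run's log ends after 4 lines; the working version continues with 'clip_value done: 2'.
Intended log window:
  3: tally_events done: 10
  4: clip_value start: n=4 cutoff=6
  5: clip_value done: 2
  6: combined inputs 10 / 2
Execution walk:
  tally_events([1, 9, 10, 6]) -> 10  [called from weigh_samples, line 26]
Log origin:
  1: logged in main at line 34
  2: logged in weigh_samples at line 25
  3: logged in tally_events at line 6
  4: logged in clip_value at line 10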